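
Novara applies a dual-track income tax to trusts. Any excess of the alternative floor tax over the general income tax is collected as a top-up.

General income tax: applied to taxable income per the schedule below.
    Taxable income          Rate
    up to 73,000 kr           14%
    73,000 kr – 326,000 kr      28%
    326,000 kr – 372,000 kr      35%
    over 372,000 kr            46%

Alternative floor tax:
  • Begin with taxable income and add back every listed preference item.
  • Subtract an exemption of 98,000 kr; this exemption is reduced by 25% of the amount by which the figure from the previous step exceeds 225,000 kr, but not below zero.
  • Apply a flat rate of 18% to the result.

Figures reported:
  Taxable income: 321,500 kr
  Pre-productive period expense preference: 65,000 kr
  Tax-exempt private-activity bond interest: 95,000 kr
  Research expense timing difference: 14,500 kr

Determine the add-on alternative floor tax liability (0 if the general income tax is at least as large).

4,035 kr

Alternative floor tax:
  Adjusted income: 321,500 kr + 65,000 kr + 95,000 kr + 14,500 kr = 496,000 kr
  Exemption: 98,000 kr − 25% × (496,000 kr − 225,000 kr) = 98,000 kr − 67,750 kr = 30,250 kr
  Base: 496,000 kr − 30,250 kr = 465,750 kr
  465,750 kr × 18% = 83,835 kr

General income tax:
  73,000 kr × 14% = 10,220 kr
  248,500 kr × 28% = 69,580 kr
  → 79,800 kr

Excess of alternative floor tax over general income tax: 83,835 kr − 79,800 kr = 4,035 kr.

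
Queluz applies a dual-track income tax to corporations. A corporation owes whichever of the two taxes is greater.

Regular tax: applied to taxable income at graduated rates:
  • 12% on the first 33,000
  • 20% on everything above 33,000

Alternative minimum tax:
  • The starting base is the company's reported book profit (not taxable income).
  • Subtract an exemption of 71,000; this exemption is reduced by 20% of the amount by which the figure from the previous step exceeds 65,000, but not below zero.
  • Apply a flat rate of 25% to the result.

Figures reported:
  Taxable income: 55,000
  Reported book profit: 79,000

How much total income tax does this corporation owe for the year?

8,360

Regular tax:
  33,000 × 12% = 3,960
  22,000 × 20% = 4,400
  → 8,360

Alternative minimum tax:
  Base (reported book profit): 79,000
  Exemption: 71,000 − 20% × (79,000 − 65,000) = 71,000 − 2,800 = 68,200
  Base: 79,000 − 68,200 = 10,800
  10,800 × 25% = 2,700

8,360 > 2,700, so the regular tax governs.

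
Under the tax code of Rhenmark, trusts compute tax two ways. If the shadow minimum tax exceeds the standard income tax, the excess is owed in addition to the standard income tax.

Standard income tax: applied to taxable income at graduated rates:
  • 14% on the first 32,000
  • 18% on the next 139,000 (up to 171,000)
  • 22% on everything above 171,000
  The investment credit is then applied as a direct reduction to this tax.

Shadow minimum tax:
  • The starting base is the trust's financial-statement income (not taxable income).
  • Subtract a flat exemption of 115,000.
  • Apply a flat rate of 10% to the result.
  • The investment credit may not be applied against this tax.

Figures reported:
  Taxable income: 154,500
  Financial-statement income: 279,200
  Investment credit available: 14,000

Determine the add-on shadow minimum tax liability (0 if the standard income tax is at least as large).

3,890

Standard income tax:
  32,000 × 14% = 4,480
  122,500 × 18% = 22,050
  → 26,530
  Less investment credit 14,000 → 12,530

Shadow minimum tax:
  Base (financial-statement income): 279,200
  Less exemption 115,000 → base 164,200
  164,200 × 10% = 16,420

Excess of shadow minimum tax over standard income tax: 16,420 − 12,530 = 3,890.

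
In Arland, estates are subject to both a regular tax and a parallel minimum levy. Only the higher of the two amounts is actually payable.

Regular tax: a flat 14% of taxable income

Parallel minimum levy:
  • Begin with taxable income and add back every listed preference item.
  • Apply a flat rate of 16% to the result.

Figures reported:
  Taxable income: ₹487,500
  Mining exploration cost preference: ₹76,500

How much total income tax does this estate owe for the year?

Regular tax:
  ₹487,500 × 14% = ₹68,250

Parallel minimum levy:
  Adjusted income: ₹487,500 + ₹76,500 = ₹564,000
  ₹564,000 × 16% = ₹90,240

₹90,240 > ₹68,250, so the parallel minimum levy is the binding amount.

₹90,240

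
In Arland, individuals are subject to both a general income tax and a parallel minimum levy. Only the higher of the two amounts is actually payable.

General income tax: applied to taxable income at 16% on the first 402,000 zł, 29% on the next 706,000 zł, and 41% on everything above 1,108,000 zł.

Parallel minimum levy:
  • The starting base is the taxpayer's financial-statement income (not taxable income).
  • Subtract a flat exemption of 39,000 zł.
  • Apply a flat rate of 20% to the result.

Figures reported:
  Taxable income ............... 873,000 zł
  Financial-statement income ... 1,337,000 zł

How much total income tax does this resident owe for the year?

259,600 zł

Parallel minimum levy:
  Base (financial-statement income): 1,337,000 zł
  Less exemption 39,000 zł → base 1,298,000 zł
  1,298,000 zł × 20% = 259,600 zł

General income tax:
  402,000 zł × 16% = 64,320 zł
  471,000 zł × 29% = 136,590 zł
  → 200,910 zł

259,600 zł > 200,910 zł, so the parallel minimum levy is the binding amount.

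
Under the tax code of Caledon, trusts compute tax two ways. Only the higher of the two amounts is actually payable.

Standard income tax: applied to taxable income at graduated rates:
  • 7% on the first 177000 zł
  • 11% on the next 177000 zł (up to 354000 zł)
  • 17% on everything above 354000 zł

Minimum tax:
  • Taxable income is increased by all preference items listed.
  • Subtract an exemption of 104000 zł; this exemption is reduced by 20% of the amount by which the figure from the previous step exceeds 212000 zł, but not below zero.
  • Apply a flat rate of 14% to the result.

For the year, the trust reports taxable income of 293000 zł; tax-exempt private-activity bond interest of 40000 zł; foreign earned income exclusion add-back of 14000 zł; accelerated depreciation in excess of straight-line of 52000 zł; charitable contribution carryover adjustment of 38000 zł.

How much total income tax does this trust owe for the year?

52920 zł

Standard income tax:
  177000 zł × 7% = 12390 zł
  116000 zł × 11% = 12760 zł
  → 25150 zł

Minimum tax:
  Adjusted income: 293000 zł + 40000 zł + 14000 zł + 52000 zł + 38000 zł = 437000 zł
  Exemption: 104000 zł − 20% × (437000 zł − 212000 zł) = 104000 zł − 45000 zł = 59000 zł
  Base: 437000 zł − 59000 zł = 378000 zł
  378000 zł × 14% = 52920 zł

52920 zł > 25150 zł, so the minimum tax is the binding amount.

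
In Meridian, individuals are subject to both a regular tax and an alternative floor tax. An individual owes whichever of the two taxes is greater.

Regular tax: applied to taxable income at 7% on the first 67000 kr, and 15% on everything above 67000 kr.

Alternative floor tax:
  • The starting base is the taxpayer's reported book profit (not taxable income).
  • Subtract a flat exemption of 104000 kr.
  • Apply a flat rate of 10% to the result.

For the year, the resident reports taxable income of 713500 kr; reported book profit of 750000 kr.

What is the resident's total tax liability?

101665 kr

Regular tax:
  67000 kr × 7% = 4690 kr
  646500 kr × 15% = 96975 kr
  → 101665 kr

Alternative floor tax:
  Base (reported book profit): 750000 kr
  Less exemption 104000 kr → base 646000 kr
  646000 kr × 10% = 64600 kr

101665 kr > 64600 kr, so the regular tax governs.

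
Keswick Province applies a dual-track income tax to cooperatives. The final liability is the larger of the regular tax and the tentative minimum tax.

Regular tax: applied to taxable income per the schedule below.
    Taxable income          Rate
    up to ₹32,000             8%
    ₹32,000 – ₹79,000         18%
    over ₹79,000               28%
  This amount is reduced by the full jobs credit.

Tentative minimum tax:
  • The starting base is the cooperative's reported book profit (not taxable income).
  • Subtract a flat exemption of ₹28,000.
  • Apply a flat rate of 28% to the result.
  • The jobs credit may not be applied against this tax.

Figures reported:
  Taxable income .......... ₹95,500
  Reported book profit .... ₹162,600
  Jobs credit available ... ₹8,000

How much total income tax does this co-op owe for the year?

Tentative minimum tax:
  Base (reported book profit): ₹162,600
  Less exemption ₹28,000 → base ₹134,600
  ₹134,600 × 28% = ₹37,688

Regular tax:
  ₹32,000 × 8% = ₹2,560
  ₹47,000 × 18% = ₹8,460
  ₹16,500 × 28% = ₹4,620
  → ₹15,640
  Less jobs credit ₹8,000 → ₹7,640

₹37,688 > ₹7,640, so the tentative minimum tax is the binding amount.

₹37,688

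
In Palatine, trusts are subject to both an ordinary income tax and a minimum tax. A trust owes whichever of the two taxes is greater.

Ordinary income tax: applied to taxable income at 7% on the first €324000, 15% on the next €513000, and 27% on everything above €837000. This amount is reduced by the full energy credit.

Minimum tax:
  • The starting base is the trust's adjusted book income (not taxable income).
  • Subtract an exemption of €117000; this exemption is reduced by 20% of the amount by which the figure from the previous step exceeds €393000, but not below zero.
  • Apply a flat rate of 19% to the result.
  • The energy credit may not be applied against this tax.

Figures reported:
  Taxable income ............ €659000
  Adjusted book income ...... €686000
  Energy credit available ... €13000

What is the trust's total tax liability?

Ordinary income tax:
  €324000 × 7% = €22680
  €335000 × 15% = €50250
  → €72930
  Less energy credit €13000 → €59930

Minimum tax:
  Base (adjusted book income): €686000
  Exemption: €117000 − 20% × (€686000 − €393000) = €117000 − €58600 = €58400
  Base: €686000 − €58400 = €627600
  €627600 × 19% = €119244

€119244 > €59930, so the minimum tax is the binding amount.

€119244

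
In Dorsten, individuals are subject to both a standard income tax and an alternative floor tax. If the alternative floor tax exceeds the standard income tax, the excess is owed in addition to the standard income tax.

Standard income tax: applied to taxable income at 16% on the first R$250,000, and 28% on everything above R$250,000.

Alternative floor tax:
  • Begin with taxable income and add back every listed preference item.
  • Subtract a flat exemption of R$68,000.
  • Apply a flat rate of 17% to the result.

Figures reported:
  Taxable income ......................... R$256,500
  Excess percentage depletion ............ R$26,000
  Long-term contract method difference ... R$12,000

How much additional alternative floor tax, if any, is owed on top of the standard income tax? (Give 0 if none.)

Alternative floor tax:
  Adjusted income: R$256,500 + R$26,000 + R$12,000 = R$294,500
  Less exemption R$68,000 → base R$226,500
  R$226,500 × 17% = R$38,505

Standard income tax:
  R$250,000 × 16% = R$40,000
  R$6,500 × 28% = R$1,820
  → R$41,820

R$38,505 ≤ R$41,820, so no add-on is due.

R$0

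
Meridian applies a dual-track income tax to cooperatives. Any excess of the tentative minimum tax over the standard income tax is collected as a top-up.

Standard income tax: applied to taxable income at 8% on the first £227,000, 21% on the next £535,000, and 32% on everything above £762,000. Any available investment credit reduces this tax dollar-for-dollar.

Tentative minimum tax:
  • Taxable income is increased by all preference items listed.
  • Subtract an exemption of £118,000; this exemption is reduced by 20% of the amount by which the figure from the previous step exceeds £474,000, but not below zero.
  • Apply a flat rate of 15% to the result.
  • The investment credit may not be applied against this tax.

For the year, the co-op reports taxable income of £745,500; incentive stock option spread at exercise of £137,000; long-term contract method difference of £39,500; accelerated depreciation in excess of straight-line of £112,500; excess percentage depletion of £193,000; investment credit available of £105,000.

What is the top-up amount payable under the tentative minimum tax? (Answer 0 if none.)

£162,080

Standard income tax:
  £227,000 × 8% = £18,160
  £518,500 × 21% = £108,885
  → £127,045
  Less investment credit £105,000 → £22,045

Tentative minimum tax:
  Adjusted income: £745,500 + £137,000 + £39,500 + £112,500 + £193,000 = £1,227,500
  Exemption: 20% × (£1,227,500 − £474,000) = £150,700 ≥ £118,000, so the exemption is fully phased out
  Base: £1,227,500 − £0 = £1,227,500
  £1,227,500 × 15% = £184,125

Excess of tentative minimum tax over standard income tax: £184,125 − £22,045 = £162,080.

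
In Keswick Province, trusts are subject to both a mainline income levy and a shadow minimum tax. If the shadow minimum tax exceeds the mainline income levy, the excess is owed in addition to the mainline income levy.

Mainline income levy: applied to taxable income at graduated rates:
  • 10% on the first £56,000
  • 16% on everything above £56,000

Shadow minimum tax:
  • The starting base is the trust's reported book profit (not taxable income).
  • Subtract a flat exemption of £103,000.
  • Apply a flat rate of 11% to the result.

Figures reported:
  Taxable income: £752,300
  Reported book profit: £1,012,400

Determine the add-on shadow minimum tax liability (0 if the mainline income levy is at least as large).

Mainline income levy:
  £56,000 × 10% = £5,600
  £696,300 × 16% = £111,408
  → £117,008

Shadow minimum tax:
  Base (reported book profit): £1,012,400
  Less exemption £103,000 → base £909,400
  £909,400 × 11% = £100,034

£100,034 ≤ £117,008, so no add-on is due.

£0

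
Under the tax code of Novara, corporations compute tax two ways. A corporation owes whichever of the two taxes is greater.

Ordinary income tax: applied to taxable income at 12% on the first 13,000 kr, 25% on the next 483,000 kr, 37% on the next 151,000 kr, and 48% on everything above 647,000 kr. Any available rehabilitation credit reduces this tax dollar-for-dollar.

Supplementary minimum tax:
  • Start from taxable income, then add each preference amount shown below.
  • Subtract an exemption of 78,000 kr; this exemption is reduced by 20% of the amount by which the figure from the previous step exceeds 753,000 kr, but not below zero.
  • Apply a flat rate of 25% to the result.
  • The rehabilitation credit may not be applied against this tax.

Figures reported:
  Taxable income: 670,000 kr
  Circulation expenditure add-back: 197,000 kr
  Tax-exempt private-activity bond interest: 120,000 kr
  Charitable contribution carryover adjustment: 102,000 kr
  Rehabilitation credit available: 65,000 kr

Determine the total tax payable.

269,550 kr

Ordinary income tax:
  13,000 kr × 12% = 1,560 kr
  483,000 kr × 25% = 120,750 kr
  151,000 kr × 37% = 55,870 kr
  23,000 kr × 48% = 11,040 kr
  → 189,220 kr
  Less rehabilitation credit 65,000 kr → 124,220 kr

Supplementary minimum tax:
  Adjusted income: 670,000 kr + 197,000 kr + 120,000 kr + 102,000 kr = 1,089,000 kr
  Exemption: 78,000 kr − 20% × (1,089,000 kr − 753,000 kr) = 78,000 kr − 67,200 kr = 10,800 kr
  Base: 1,089,000 kr − 10,800 kr = 1,078,200 kr
  1,078,200 kr × 25% = 269,550 kr

269,550 kr > 124,220 kr, so the supplementary minimum tax is the binding amount.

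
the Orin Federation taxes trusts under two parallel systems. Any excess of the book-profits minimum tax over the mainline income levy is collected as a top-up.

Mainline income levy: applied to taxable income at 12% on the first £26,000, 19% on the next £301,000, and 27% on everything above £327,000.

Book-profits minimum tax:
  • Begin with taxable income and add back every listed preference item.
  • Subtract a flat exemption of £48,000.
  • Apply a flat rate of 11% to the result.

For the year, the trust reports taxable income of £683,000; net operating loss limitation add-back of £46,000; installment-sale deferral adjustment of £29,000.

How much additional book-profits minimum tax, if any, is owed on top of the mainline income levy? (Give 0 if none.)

Book-profits minimum tax:
  Adjusted income: £683,000 + £46,000 + £29,000 = £758,000
  Less exemption £48,000 → base £710,000
  £710,000 × 11% = £78,100

Mainline income levy:
  £26,000 × 12% = £3,120
  £301,000 × 19% = £57,190
  £356,000 × 27% = £96,120
  → £156,430

£78,100 ≤ £156,430, so no add-on is due.

£0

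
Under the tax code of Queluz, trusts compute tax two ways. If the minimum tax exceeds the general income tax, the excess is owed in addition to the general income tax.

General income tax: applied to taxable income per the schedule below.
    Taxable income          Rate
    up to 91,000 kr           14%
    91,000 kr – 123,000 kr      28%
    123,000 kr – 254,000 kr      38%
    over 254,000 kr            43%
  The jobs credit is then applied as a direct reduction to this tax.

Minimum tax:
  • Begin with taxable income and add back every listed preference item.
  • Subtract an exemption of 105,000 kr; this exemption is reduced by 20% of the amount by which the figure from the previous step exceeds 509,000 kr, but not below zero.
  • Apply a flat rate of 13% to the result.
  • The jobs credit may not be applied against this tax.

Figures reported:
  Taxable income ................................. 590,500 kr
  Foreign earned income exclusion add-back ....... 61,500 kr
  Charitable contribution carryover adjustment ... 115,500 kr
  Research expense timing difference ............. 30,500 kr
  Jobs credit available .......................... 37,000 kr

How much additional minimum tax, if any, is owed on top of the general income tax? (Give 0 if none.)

0 kr

General income tax:
  91,000 kr × 14% = 12,740 kr
  32,000 kr × 28% = 8,960 kr
  131,000 kr × 38% = 49,780 kr
  336,500 kr × 43% = 144,695 kr
  → 216,175 kr
  Less jobs credit 37,000 kr → 179,175 kr

Minimum tax:
  Adjusted income: 590,500 kr + 61,500 kr + 115,500 kr + 30,500 kr = 798,000 kr
  Exemption: 105,000 kr − 20% × (798,000 kr − 509,000 kr) = 105,000 kr − 57,800 kr = 47,200 kr
  Base: 798,000 kr − 47,200 kr = 750,800 kr
  750,800 kr × 13% = 97,604 kr

97,604 kr ≤ 179,175 kr, so no add-on is due.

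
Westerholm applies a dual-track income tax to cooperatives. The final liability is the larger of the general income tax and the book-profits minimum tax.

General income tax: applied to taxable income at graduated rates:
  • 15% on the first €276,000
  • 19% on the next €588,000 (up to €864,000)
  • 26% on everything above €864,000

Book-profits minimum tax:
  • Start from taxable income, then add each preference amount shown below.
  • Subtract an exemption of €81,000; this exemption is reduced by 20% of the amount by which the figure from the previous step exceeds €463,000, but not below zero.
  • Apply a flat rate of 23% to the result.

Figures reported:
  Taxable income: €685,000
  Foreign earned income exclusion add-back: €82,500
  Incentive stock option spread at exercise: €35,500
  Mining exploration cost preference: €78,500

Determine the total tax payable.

Book-profits minimum tax:
  Adjusted income: €685,000 + €82,500 + €35,500 + €78,500 = €881,500
  Exemption: 20% × (€881,500 − €463,000) = €83,700 ≥ €81,000, so the exemption is fully phased out
  Base: €881,500 − €0 = €881,500
  €881,500 × 23% = €202,745

General income tax:
  €276,000 × 15% = €41,400
  €409,000 × 19% = €77,710
  → €119,110

€202,745 > €119,110, so the book-profits minimum tax is the binding amount.

€202,745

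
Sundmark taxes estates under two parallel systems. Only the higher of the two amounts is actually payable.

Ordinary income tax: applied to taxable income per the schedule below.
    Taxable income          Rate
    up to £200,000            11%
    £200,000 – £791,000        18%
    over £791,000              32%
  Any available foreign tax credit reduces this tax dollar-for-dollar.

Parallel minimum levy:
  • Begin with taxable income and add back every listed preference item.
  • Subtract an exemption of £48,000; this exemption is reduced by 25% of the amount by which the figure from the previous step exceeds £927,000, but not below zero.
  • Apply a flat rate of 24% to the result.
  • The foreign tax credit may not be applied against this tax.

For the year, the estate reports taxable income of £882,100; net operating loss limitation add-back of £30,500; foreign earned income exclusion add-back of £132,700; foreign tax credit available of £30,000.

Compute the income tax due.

£246,450

Parallel minimum levy:
  Adjusted income: £882,100 + £30,500 + £132,700 = £1,045,300
  Exemption: £48,000 − 25% × (£1,045,300 − £927,000) = £48,000 − £29,575 = £18,425
  Base: £1,045,300 − £18,425 = £1,026,875
  £1,026,875 × 24% = £246,450

Ordinary income tax:
  £200,000 × 11% = £22,000
  £591,000 × 18% = £106,380
  £91,100 × 32% = £29,152
  → £157,532
  Less foreign tax credit £30,000 → £127,532

£246,450 > £127,532, so the parallel minimum levy is the binding amount.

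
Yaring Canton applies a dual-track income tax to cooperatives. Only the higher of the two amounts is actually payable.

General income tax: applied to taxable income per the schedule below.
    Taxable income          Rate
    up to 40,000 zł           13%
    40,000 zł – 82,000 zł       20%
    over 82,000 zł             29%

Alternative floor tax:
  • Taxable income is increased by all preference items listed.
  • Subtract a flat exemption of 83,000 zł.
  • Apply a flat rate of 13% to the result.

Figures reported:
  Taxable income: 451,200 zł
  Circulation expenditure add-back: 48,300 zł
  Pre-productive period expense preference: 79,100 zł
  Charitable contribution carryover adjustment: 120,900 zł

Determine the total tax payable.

120,668 zł

General income tax:
  40,000 zł × 13% = 5,200 zł
  42,000 zł × 20% = 8,400 zł
  369,200 zł × 29% = 107,068 zł
  → 120,668 zł

Alternative floor tax:
  Adjusted income: 451,200 zł + 48,300 zł + 79,100 zł + 120,900 zł = 699,500 zł
  Less exemption 83,000 zł → base 616,500 zł
  616,500 zł × 13% = 80,145 zł

120,668 zł > 80,145 zł, so the general income tax governs.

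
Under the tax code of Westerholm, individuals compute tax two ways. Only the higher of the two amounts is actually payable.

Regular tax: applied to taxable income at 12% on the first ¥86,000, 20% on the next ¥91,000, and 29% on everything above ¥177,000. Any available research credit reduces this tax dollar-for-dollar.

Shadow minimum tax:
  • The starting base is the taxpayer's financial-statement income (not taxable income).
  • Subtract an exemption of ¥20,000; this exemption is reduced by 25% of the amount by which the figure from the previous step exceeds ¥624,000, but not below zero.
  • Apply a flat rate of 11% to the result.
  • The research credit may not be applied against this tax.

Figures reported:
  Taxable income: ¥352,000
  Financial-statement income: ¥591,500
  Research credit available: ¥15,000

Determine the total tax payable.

Shadow minimum tax:
  Base (financial-statement income): ¥591,500
  Exemption: ¥591,500 ≤ ¥624,000, so full ¥20,000 applies
  Base: ¥591,500 − ¥20,000 = ¥571,500
  ¥571,500 × 11% = ¥62,865

Regular tax:
  ¥86,000 × 12% = ¥10,320
  ¥91,000 × 20% = ¥18,200
  ¥175,000 × 29% = ¥50,750
  → ¥79,270
  Less research credit ¥15,000 → ¥64,270

¥64,270 > ¥62,865, so the regular tax governs.

¥64,270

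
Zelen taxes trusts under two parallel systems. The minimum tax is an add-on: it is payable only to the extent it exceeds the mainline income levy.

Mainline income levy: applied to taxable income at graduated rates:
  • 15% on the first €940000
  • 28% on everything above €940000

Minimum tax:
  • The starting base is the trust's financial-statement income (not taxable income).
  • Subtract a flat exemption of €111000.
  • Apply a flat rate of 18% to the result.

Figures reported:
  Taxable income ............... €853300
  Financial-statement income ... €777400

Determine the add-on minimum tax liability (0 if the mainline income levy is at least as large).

€0

Mainline income levy:
  €853300 × 15% = €127995

Minimum tax:
  Base (financial-statement income): €777400
  Less exemption €111000 → base €666400
  €666400 × 18% = €119952

€119952 ≤ €127995, so no add-on is due.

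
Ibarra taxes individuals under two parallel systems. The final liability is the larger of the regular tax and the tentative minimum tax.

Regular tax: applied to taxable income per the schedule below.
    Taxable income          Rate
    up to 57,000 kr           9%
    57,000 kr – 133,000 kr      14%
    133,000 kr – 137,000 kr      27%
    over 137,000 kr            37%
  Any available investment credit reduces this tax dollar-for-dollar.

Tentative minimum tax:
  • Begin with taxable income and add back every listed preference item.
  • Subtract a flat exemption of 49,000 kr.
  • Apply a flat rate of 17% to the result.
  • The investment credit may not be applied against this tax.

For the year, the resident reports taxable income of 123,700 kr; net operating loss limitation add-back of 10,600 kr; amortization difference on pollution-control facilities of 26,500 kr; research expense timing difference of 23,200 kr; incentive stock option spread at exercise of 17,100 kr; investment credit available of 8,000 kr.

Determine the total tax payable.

Regular tax:
  57,000 kr × 9% = 5,130 kr
  66,700 kr × 14% = 9,338 kr
  → 14,468 kr
  Less investment credit 8,000 kr → 6,468 kr

Tentative minimum tax:
  Adjusted income: 123,700 kr + 10,600 kr + 26,500 kr + 23,200 kr + 17,100 kr = 201,100 kr
  Less exemption 49,000 kr → base 152,100 kr
  152,100 kr × 17% = 25,857 kr

25,857 kr > 6,468 kr, so the tentative minimum tax is the binding amount.

25,857 kr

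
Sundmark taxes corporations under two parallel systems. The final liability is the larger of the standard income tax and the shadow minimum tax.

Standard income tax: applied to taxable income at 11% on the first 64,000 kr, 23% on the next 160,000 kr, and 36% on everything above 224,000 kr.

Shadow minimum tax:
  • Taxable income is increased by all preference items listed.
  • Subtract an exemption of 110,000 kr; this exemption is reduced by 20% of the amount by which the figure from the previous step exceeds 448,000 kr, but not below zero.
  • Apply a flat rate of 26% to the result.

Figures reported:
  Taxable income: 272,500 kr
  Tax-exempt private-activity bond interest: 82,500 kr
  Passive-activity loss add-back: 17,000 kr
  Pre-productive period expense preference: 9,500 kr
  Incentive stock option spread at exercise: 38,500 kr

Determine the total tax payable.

Shadow minimum tax:
  Adjusted income: 272,500 kr + 82,500 kr + 17,000 kr + 9,500 kr + 38,500 kr = 420,000 kr
  Exemption: 420,000 kr ≤ 448,000 kr, so full 110,000 kr applies
  Base: 420,000 kr − 110,000 kr = 310,000 kr
  310,000 kr × 26% = 80,600 kr

Standard income tax:
  64,000 kr × 11% = 7,040 kr
  160,000 kr × 23% = 36,800 kr
  48,500 kr × 36% = 17,460 kr
  → 61,300 kr

80,600 kr > 61,300 kr, so the shadow minimum tax is the binding amount.

80,600 kr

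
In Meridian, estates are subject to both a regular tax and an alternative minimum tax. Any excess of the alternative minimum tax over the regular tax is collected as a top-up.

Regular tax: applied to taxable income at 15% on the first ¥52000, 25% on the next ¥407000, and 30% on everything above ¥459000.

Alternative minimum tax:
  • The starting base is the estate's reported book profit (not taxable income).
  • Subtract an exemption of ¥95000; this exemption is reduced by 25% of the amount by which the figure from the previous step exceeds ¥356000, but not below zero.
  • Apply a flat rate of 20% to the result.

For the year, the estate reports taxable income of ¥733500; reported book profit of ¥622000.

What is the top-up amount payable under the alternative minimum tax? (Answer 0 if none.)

¥0

Regular tax:
  ¥52000 × 15% = ¥7800
  ¥407000 × 25% = ¥101750
  ¥274500 × 30% = ¥82350
  → ¥191900

Alternative minimum tax:
  Base (reported book profit): ¥622000
  Exemption: ¥95000 − 25% × (¥622000 − ¥356000) = ¥95000 − ¥66500 = ¥28500
  Base: ¥622000 − ¥28500 = ¥593500
  ¥593500 × 20% = ¥118700

¥118700 ≤ ¥191900, so no add-on is due.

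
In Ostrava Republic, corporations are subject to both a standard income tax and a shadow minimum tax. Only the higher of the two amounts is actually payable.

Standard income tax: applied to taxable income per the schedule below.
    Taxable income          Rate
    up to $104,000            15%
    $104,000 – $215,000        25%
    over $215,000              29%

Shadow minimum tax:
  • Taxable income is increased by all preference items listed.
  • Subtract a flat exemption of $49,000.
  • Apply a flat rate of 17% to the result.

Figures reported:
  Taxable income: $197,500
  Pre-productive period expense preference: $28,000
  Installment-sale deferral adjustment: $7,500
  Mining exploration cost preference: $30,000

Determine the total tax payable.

Standard income tax:
  $104,000 × 15% = $15,600
  $93,500 × 25% = $23,375
  → $38,975

Shadow minimum tax:
  Adjusted income: $197,500 + $28,000 + $7,500 + $30,000 = $263,000
  Less exemption $49,000 → base $214,000
  $214,000 × 17% = $36,380

$38,975 > $36,380, so the standard income tax governs.

$38,975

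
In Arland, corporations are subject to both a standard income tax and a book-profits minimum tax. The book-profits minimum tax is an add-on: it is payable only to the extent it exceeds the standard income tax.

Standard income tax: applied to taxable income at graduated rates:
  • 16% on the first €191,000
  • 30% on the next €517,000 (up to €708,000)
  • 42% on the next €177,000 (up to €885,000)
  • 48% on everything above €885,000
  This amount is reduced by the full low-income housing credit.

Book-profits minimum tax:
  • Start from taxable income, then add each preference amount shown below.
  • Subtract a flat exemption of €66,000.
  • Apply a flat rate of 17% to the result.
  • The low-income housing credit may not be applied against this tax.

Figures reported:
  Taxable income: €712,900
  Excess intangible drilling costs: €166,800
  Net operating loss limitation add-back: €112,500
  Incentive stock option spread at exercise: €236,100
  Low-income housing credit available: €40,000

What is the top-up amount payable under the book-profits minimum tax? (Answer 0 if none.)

Standard income tax:
  €191,000 × 16% = €30,560
  €517,000 × 30% = €155,100
  €4,900 × 42% = €2,058
  → €187,718
  Less low-income housing credit €40,000 → €147,718

Book-profits minimum tax:
  Adjusted income: €712,900 + €166,800 + €112,500 + €236,100 = €1,228,300
  Less exemption €66,000 → base €1,162,300
  €1,162,300 × 17% = €197,591

Excess of book-profits minimum tax over standard income tax: €197,591 − €147,718 = €49,873.

€49,873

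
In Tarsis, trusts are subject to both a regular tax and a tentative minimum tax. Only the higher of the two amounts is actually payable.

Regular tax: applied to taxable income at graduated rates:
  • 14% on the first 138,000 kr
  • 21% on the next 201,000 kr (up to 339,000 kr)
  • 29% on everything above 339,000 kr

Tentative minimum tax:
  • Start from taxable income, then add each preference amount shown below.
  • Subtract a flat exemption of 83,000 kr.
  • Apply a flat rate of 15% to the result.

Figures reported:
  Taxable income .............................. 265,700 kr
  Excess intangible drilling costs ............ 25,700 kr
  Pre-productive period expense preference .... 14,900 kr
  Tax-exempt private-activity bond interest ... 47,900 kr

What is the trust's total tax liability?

46,137 kr

Regular tax:
  138,000 kr × 14% = 19,320 kr
  127,700 kr × 21% = 26,817 kr
  → 46,137 kr

Tentative minimum tax:
  Adjusted income: 265,700 kr + 25,700 kr + 14,900 kr + 47,900 kr = 354,200 kr
  Less exemption 83,000 kr → base 271,200 kr
  271,200 kr × 15% = 40,680 kr

46,137 kr > 40,680 kr, so the regular tax governs.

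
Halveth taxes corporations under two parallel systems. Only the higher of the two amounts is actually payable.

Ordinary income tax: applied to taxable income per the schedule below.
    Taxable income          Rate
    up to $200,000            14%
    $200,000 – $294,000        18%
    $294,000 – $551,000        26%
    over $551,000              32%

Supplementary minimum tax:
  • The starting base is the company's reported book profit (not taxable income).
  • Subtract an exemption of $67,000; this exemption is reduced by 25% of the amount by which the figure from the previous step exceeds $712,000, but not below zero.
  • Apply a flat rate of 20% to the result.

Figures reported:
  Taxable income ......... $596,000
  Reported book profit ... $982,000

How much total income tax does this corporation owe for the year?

$196,400

Supplementary minimum tax:
  Base (reported book profit): $982,000
  Exemption: 25% × ($982,000 − $712,000) = $67,500 ≥ $67,000, so the exemption is fully phased out
  Base: $982,000 − $0 = $982,000
  $982,000 × 20% = $196,400

Ordinary income tax:
  $200,000 × 14% = $28,000
  $94,000 × 18% = $16,920
  $257,000 × 26% = $66,820
  $45,000 × 32% = $14,400
  → $126,140

$196,400 > $126,140, so the supplementary minimum tax is the binding amount.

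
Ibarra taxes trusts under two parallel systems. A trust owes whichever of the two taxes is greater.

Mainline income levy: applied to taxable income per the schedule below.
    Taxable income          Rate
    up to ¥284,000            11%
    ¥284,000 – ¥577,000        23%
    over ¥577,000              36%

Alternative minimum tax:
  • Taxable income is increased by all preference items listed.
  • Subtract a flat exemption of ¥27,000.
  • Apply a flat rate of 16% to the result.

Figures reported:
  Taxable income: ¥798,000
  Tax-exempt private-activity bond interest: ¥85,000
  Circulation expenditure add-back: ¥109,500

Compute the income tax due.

Alternative minimum tax:
  Adjusted income: ¥798,000 + ¥85,000 + ¥109,500 = ¥992,500
  Less exemption ¥27,000 → base ¥965,500
  ¥965,500 × 16% = ¥154,480

Mainline income levy:
  ¥284,000 × 11% = ¥31,240
  ¥293,000 × 23% = ¥67,390
  ¥221,000 × 36% = ¥79,560
  → ¥178,190

¥178,190 > ¥154,480, so the mainline income levy governs.

¥178,190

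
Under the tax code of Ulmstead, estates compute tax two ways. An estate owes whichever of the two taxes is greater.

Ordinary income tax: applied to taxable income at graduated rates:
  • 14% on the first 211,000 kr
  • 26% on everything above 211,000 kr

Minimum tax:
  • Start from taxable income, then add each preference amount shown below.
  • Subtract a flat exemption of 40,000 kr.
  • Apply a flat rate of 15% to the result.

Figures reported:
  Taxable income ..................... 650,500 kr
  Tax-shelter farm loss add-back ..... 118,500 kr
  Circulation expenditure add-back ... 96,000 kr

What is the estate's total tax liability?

Ordinary income tax:
  211,000 kr × 14% = 29,540 kr
  439,500 kr × 26% = 114,270 kr
  → 143,810 kr

Minimum tax:
  Adjusted income: 650,500 kr + 118,500 kr + 96,000 kr = 865,000 kr
  Less exemption 40,000 kr → base 825,000 kr
  825,000 kr × 15% = 123,750 kr

143,810 kr > 123,750 kr, so the ordinary income tax governs.

143,810 kr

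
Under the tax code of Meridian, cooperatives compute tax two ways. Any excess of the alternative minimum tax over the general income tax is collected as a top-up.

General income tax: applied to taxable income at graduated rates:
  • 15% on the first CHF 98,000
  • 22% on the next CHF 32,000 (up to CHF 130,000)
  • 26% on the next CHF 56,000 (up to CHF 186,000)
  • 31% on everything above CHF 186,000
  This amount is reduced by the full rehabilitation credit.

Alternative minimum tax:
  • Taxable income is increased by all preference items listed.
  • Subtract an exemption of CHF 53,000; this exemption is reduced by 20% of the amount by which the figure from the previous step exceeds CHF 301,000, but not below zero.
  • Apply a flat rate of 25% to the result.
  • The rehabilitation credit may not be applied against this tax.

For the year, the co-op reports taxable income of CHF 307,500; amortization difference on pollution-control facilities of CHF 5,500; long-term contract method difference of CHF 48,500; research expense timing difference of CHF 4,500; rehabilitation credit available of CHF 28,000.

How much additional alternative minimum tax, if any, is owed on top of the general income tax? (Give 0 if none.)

Alternative minimum tax:
  Adjusted income: CHF 307,500 + CHF 5,500 + CHF 48,500 + CHF 4,500 = CHF 366,000
  Exemption: CHF 53,000 − 20% × (CHF 366,000 − CHF 301,000) = CHF 53,000 − CHF 13,000 = CHF 40,000
  Base: CHF 366,000 − CHF 40,000 = CHF 326,000
  CHF 326,000 × 25% = CHF 81,500

General income tax:
  CHF 98,000 × 15% = CHF 14,700
  CHF 32,000 × 22% = CHF 7,040
  CHF 56,000 × 26% = CHF 14,560
  CHF 121,500 × 31% = CHF 37,665
  → CHF 73,965
  Less rehabilitation credit CHF 28,000 → CHF 45,965

Excess of alternative minimum tax over general income tax: CHF 81,500 − CHF 45,965 = CHF 35,535.

CHF 35,535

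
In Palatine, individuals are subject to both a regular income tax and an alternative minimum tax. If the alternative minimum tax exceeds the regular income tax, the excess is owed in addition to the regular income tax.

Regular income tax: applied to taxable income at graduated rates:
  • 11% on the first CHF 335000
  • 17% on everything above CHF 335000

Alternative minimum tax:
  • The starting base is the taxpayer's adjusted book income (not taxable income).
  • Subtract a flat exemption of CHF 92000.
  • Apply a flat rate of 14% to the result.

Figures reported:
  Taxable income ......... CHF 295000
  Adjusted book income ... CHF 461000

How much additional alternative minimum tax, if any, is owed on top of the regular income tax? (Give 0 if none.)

CHF 19210

Regular income tax:
  CHF 295000 × 11% = CHF 32450

Alternative minimum tax:
  Base (adjusted book income): CHF 461000
  Less exemption CHF 92000 → base CHF 369000
  CHF 369000 × 14% = CHF 51660

Excess of alternative minimum tax over regular income tax: CHF 51660 − CHF 32450 = CHF 19210.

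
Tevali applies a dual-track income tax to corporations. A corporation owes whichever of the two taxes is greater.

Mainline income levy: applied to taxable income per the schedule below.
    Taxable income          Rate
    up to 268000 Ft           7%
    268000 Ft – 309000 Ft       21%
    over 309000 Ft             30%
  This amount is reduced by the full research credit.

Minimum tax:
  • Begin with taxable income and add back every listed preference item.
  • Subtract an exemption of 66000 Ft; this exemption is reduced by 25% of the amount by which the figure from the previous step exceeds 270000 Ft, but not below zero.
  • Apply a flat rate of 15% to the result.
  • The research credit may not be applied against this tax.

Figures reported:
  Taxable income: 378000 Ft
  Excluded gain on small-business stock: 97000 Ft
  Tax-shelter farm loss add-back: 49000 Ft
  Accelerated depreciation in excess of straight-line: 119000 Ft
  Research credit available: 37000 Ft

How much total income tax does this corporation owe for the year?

96450 Ft

Mainline income levy:
  268000 Ft × 7% = 18760 Ft
  41000 Ft × 21% = 8610 Ft
  69000 Ft × 30% = 20700 Ft
  → 48070 Ft
  Less research credit 37000 Ft → 11070 Ft

Minimum tax:
  Adjusted income: 378000 Ft + 97000 Ft + 49000 Ft + 119000 Ft = 643000 Ft
  Exemption: 25% × (643000 Ft − 270000 Ft) = 93250 Ft ≥ 66000 Ft, so the exemption is fully phased out
  Base: 643000 Ft − 0 Ft = 643000 Ft
  643000 Ft × 15% = 96450 Ft

96450 Ft > 11070 Ft, so the minimum tax is the binding amount.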